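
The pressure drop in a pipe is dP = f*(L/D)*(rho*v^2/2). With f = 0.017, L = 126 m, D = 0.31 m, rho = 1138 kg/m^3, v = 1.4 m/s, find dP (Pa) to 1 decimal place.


dP = f * (L/D) * (rho*v^2/2)
dP = 0.017 * (126/0.31) * (1138*1.4^2/2)
L/D = 406.4516129
rho*v^2/2 = 1138*1.96/2 = 1115.24
dP = 0.017 * 406.4516129 * 1115.24
dP = 7705.9 Pa


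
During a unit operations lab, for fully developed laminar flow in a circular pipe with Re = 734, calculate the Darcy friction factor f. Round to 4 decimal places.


f = 64 / Re
f = 64 / 734
f = 0.0872


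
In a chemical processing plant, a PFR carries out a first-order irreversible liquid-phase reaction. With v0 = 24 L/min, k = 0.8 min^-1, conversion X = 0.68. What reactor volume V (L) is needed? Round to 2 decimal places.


V = (v0/k) * ln(1/(1-X))
V = (24/0.8) * ln(1/(1-0.68))
V = 30.0 * ln(3.125)
V = 30.0 * 1.139434
V = 34.18 L


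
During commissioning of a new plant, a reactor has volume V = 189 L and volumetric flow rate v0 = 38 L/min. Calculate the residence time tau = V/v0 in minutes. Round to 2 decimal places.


tau = V / v0
tau = 189 / 38
tau = 4.97 min


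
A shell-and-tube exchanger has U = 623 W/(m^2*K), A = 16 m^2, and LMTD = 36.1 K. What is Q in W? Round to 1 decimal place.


Q = U * A * LMTD
Q = 623 * 16 * 36.1
Q = 359844.8 W


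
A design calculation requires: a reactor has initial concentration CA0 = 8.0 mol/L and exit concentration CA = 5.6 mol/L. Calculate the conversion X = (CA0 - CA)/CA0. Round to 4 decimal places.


X = (CA0 - CA) / CA0
X = (8.0 - 5.6) / 8.0
X = 2.4 / 8.0
X = 0.3000


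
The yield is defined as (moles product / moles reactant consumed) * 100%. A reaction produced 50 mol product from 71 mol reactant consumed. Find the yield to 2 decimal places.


Yield = (moles product / moles consumed) * 100%
Yield = (50 / 71) * 100
Yield = 0.7042 * 100
Yield = 70.42%


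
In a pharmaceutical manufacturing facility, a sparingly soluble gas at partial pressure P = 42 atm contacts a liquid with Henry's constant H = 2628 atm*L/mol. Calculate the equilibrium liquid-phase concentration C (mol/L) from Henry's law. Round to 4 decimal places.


C = P / H
C = 42 / 2628
C = 0.0160 mol/L


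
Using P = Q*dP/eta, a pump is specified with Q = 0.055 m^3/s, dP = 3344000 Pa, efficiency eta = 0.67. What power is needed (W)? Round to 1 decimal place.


P = Q * dP / eta
P = 0.055 * 3344000 / 0.67
P = 183920.0 / 0.67
P = 274507.5 W


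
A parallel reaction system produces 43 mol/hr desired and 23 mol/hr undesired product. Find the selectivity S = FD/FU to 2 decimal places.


S = desired product rate / undesired product rate
S = 43 / 23
S = 1.87


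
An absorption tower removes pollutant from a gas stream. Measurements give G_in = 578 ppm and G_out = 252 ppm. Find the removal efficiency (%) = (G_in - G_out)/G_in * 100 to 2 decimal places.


Efficiency = (G_in - G_out) / G_in * 100%
Efficiency = (578 - 252) / 578 * 100
Efficiency = 326 / 578 * 100
Efficiency = 56.40%


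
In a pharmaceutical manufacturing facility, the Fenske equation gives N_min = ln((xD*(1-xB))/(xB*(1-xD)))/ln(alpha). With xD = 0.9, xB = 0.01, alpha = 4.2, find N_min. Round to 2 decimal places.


N_min = ln((xD*(1-xB))/(xB*(1-xD))) / ln(alpha)
Numerator inside ln: 0.891 / 0.001 = 891.0
ln(891.0) = 6.792344
ln(alpha) = ln(4.2) = 1.435085
N_min = 6.792344 / 1.435085 = 4.73


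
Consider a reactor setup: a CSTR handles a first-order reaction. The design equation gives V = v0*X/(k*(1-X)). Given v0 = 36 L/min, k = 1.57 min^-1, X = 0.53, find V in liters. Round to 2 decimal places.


V = v0 * X / (k * (1 - X))
V = 36 * 0.53 / (1.57 * (1 - 0.53))
V = 19.08 / (1.57 * 0.47)
V = 19.08 / 0.7379
V = 25.86 L


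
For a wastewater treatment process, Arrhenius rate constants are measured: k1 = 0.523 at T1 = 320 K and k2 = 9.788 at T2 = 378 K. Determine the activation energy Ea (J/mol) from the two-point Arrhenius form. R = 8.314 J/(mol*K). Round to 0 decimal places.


Ea = R * ln(k2/k1) / (1/T1 - 1/T2)
ln(k2/k1) = ln(9.788/0.523) = 2.929331
1/T1 - 1/T2 = 1/320 - 1/378 = 0.000479497354
Ea = 8.314 * 2.929331 / 0.000479497354
Ea = 50792 J/mol


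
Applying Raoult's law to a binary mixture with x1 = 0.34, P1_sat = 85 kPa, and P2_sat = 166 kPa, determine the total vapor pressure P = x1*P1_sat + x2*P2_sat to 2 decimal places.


P = x1*P1_sat + x2*P2_sat
x2 = 1 - x1 = 1 - 0.34 = 0.66
P = 0.34*85 + 0.66*166
P = 28.9 + 109.56
P = 138.46 kPa


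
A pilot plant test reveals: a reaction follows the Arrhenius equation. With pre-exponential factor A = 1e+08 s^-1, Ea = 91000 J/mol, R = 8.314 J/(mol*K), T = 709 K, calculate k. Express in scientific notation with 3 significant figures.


k = A * exp(-Ea/(R*T))
k = 1e+08 * exp(-91000 / (8.314 * 709))
k = 1e+08 * exp(-15.43779)
k = 1.97e+01


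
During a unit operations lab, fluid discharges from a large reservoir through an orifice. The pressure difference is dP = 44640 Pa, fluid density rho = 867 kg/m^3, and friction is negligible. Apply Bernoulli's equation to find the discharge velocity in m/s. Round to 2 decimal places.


v = sqrt(2*dP/rho)
v = sqrt(2*44640/867)
v = sqrt(102.975779)
v = 10.15 m/s


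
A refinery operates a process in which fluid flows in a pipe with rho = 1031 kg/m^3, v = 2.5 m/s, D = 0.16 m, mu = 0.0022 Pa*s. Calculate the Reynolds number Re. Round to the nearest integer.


Re = rho * v * D / mu
Re = 1031 * 2.5 * 0.16 / 0.0022
Re = 412.4 / 0.0022
Re = 187455


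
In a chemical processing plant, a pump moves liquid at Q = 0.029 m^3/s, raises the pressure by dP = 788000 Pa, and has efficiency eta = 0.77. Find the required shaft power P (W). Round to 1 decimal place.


P = Q * dP / eta
P = 0.029 * 788000 / 0.77
P = 22852.0 / 0.77
P = 29677.9 W


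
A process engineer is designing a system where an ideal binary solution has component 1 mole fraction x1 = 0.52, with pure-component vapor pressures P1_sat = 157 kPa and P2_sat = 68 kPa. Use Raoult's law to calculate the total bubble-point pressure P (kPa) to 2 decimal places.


P = x1*P1_sat + x2*P2_sat
x2 = 1 - x1 = 1 - 0.52 = 0.48
P = 0.52*157 + 0.48*68
P = 81.64 + 32.64
P = 114.28 kPa


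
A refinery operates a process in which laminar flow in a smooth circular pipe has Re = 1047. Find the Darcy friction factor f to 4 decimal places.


f = 64 / Re
f = 64 / 1047
f = 0.0611


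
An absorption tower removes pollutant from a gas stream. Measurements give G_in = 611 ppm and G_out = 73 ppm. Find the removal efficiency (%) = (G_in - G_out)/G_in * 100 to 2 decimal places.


Efficiency = (G_in - G_out) / G_in * 100%
Efficiency = (611 - 73) / 611 * 100
Efficiency = 538 / 611 * 100
Efficiency = 88.05%


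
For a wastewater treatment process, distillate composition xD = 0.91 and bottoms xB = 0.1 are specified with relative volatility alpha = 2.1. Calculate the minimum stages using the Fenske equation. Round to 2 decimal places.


N_min = ln((xD*(1-xB))/(xB*(1-xD))) / ln(alpha)
Numerator inside ln: 0.819 / 0.009 = 91.0
ln(91.0) = 4.51086
ln(alpha) = ln(2.1) = 0.741937
N_min = 4.51086 / 0.741937 = 6.08


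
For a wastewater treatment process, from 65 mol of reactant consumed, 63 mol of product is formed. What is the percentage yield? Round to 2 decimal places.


Yield = (moles product / moles consumed) * 100%
Yield = (63 / 65) * 100
Yield = 0.9692 * 100
Yield = 96.92%


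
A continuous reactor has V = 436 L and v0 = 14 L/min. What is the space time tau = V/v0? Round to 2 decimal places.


tau = V / v0
tau = 436 / 14
tau = 31.14 min


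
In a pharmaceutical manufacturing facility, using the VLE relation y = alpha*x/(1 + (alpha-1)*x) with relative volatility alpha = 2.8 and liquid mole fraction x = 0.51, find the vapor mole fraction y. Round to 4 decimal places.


y = alpha*x / (1 + (alpha-1)*x)
y = 2.8*0.51 / (1 + (2.8-1)*0.51)
y = 1.428 / (1 + 0.918)
y = 1.428 / 1.918
y = 0.7445


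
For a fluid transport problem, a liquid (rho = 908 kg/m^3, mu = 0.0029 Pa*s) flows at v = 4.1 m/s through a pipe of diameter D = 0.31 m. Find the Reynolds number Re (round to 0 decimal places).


Re = rho * v * D / mu
Re = 908 * 4.1 * 0.31 / 0.0029
Re = 1154.068 / 0.0029
Re = 397954


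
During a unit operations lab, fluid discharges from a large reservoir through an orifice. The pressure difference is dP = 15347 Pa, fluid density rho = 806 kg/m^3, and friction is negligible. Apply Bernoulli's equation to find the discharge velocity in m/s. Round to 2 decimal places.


v = sqrt(2*dP/rho)
v = sqrt(2*15347/806)
v = sqrt(38.081886)
v = 6.17 m/s


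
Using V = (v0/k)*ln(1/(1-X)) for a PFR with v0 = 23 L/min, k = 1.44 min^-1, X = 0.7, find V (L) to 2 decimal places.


V = (v0/k) * ln(1/(1-X))
V = (23/1.44) * ln(1/(1-0.7))
V = 15.972222 * ln(3.333333)
V = 15.972222 * 1.203973
V = 19.23 L


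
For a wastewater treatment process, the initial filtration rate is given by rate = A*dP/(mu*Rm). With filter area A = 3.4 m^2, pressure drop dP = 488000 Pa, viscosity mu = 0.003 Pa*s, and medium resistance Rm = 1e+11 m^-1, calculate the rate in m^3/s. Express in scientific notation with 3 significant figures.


rate = A * dP / (mu * Rm)
rate = 3.4 * 488000 / (0.003 * 1e+11)
rate = 1659200.0 / 3.000e+08
rate = 5.53e-03 m^3/s


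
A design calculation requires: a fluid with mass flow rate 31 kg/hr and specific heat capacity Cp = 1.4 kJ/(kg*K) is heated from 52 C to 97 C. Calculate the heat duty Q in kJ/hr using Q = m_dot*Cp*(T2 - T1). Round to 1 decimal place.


Q = m_dot * Cp * (T2 - T1)
Q = 31 * 1.4 * (97 - 52)
Q = 31 * 1.4 * 45
Q = 1953.0 kJ/hr


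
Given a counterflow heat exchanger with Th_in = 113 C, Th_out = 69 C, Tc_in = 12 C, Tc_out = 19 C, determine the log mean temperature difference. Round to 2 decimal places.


dT1 = Th_in - Tc_out = 113 - 19 = 94
dT2 = Th_out - Tc_in = 69 - 12 = 57
LMTD = (dT1 - dT2) / ln(dT1/dT2)
LMTD = (94 - 57) / ln(94/57)
LMTD = 73.96 K


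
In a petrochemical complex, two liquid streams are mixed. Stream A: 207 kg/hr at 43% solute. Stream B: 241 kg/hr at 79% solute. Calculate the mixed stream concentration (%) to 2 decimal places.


Mass balance on solute: F1*x1 + F2*x2 = F3*x3
F3 = F1 + F2 = 207 + 241 = 448 kg/hr
x3 = (F1*x1 + F2*x2)/F3
x3 = (207*0.43 + 241*0.79) / 448
x3 = 62.37%


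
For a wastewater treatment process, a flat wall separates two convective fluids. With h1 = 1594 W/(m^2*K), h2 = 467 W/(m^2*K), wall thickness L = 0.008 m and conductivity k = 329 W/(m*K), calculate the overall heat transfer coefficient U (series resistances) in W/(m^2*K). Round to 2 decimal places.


1/U = 1/h1 + L/k + 1/h2
1/U = 1/1594 + 0.008/329 + 1/467
1/U = 0.0006273526 + 2.43161e-05 + 0.0021413276
1/U = 0.0027929963
U = 358.04 W/(m^2*K)


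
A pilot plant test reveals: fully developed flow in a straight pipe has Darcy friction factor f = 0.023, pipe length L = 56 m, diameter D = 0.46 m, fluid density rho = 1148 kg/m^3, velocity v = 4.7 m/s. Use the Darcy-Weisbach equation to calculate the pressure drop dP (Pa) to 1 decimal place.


dP = f * (L/D) * (rho*v^2/2)
dP = 0.023 * (56/0.46) * (1148*4.7^2/2)
L/D = 121.73913043
rho*v^2/2 = 1148*22.09/2 = 12679.66
dP = 0.023 * 121.73913043 * 12679.66
dP = 35503.0 Pa


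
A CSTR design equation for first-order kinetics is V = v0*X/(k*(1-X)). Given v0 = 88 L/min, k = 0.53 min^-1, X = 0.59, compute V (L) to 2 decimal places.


V = v0 * X / (k * (1 - X))
V = 88 * 0.59 / (0.53 * (1 - 0.59))
V = 51.92 / (0.53 * 0.41)
V = 51.92 / 0.2173
V = 238.93 L


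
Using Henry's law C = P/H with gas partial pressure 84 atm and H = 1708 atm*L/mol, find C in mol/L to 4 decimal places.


C = P / H
C = 84 / 1708
C = 0.0492 mol/L


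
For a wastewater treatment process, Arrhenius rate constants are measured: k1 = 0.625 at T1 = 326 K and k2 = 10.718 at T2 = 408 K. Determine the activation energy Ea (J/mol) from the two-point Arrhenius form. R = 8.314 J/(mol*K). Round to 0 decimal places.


Ea = R * ln(k2/k1) / (1/T1 - 1/T2)
ln(k2/k1) = ln(10.718/0.625) = 2.8419282
1/T1 - 1/T2 = 1/326 - 1/408 = 0.00061650427
Ea = 8.314 * 2.8419282 / 0.00061650427
Ea = 38325 J/mol


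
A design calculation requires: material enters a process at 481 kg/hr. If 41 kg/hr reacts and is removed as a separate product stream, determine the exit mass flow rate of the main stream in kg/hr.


Steady-state mass balance on the main outlet: F_out = F_in - F_removed
F_out = 481 - 41
F_out = 440 kg/hr


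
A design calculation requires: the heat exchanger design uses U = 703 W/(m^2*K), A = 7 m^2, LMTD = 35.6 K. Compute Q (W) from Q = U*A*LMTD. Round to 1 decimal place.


Q = U * A * LMTD
Q = 703 * 7 * 35.6
Q = 175187.6 W


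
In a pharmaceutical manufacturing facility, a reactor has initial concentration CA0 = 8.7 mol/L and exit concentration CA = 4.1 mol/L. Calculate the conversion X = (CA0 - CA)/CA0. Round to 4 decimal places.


X = (CA0 - CA) / CA0
X = (8.7 - 4.1) / 8.7
X = 4.6 / 8.7
X = 0.5287


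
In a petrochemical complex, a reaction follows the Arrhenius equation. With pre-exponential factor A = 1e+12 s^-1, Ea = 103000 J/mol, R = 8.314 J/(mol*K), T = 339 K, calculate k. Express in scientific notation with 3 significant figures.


k = A * exp(-Ea/(R*T))
k = 1e+12 * exp(-103000 / (8.314 * 339))
k = 1e+12 * exp(-36.544961)
k = 1.35e-04


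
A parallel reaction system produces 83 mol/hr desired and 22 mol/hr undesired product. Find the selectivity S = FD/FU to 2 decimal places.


S = desired product rate / undesired product rate
S = 83 / 22
S = 3.77


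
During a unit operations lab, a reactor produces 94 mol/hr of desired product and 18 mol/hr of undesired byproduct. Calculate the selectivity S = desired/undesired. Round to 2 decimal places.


S = desired product rate / undesired product rate
S = 94 / 18
S = 5.22


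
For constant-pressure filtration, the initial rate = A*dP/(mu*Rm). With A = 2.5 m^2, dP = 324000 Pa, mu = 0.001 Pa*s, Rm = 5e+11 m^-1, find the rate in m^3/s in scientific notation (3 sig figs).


rate = A * dP / (mu * Rm)
rate = 2.5 * 324000 / (0.001 * 5e+11)
rate = 810000.0 / 5.000e+08
rate = 1.62e-03 m^3/s


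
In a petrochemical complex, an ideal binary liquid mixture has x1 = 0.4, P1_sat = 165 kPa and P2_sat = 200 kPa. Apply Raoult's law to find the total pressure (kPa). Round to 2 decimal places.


P = x1*P1_sat + x2*P2_sat
x2 = 1 - x1 = 1 - 0.4 = 0.6
P = 0.4*165 + 0.6*200
P = 66.0 + 120.0
P = 186.00 kPa


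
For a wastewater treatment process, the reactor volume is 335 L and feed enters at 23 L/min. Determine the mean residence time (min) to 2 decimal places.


tau = V / v0
tau = 335 / 23
tau = 14.57 min


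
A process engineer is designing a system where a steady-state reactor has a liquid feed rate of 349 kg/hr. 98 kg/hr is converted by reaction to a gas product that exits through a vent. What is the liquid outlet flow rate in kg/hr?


Steady-state mass balance on the main outlet: F_out = F_in - F_removed
F_out = 349 - 98
F_out = 251 kg/hr


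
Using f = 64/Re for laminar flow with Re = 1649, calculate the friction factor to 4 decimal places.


f = 64 / Re
f = 64 / 1649
f = 0.0388


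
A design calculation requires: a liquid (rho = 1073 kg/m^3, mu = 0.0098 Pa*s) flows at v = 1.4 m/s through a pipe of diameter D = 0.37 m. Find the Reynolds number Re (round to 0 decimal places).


Re = rho * v * D / mu
Re = 1073 * 1.4 * 0.37 / 0.0098
Re = 555.814 / 0.0098
Re = 56716


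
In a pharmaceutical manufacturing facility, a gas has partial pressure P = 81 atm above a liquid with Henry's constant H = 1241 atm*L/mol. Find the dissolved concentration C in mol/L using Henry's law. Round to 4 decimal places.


C = P / H
C = 81 / 1241
C = 0.0653 mol/L


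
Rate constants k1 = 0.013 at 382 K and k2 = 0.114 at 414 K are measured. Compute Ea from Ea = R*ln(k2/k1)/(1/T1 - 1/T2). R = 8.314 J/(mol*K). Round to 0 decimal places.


Ea = R * ln(k2/k1) / (1/T1 - 1/T2)
ln(k2/k1) = ln(0.114/0.013) = 2.1712491
1/T1 - 1/T2 = 1/382 - 1/414 = 0.00020234211
Ea = 8.314 * 2.1712491 / 0.00020234211
Ea = 89214 J/mol


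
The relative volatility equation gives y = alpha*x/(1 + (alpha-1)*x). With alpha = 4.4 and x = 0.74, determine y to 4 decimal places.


y = alpha*x / (1 + (alpha-1)*x)
y = 4.4*0.74 / (1 + (4.4-1)*0.74)
y = 3.256 / (1 + 2.516)
y = 3.256 / 3.516
y = 0.9261


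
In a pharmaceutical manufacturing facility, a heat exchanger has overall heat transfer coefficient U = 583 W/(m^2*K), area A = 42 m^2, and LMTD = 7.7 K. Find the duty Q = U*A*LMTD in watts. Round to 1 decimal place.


Q = U * A * LMTD
Q = 583 * 42 * 7.7
Q = 188542.2 W


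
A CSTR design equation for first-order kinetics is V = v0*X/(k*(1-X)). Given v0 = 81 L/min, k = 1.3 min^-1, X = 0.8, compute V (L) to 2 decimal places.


V = v0 * X / (k * (1 - X))
V = 81 * 0.8 / (1.3 * (1 - 0.8))
V = 64.8 / (1.3 * 0.2)
V = 64.8 / 0.26
V = 249.23 L


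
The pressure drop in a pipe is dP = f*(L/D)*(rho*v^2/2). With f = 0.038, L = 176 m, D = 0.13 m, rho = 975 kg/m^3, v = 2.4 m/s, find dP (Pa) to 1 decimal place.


dP = f * (L/D) * (rho*v^2/2)
dP = 0.038 * (176/0.13) * (975*2.4^2/2)
L/D = 1353.84615385
rho*v^2/2 = 975*5.76/2 = 2808.0
dP = 0.038 * 1353.84615385 * 2808.0
dP = 144460.8 Pa


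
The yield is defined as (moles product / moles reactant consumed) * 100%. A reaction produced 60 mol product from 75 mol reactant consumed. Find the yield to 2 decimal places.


Yield = (moles product / moles consumed) * 100%
Yield = (60 / 75) * 100
Yield = 0.8 * 100
Yield = 80.00%


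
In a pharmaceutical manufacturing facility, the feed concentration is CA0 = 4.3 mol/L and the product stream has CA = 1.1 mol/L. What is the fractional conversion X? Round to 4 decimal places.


X = (CA0 - CA) / CA0
X = (4.3 - 1.1) / 4.3
X = 3.2 / 4.3
X = 0.7442


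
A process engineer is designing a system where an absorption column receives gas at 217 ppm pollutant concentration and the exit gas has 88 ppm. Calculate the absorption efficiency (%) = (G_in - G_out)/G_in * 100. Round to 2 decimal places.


Efficiency = (G_in - G_out) / G_in * 100%
Efficiency = (217 - 88) / 217 * 100
Efficiency = 129 / 217 * 100
Efficiency = 59.45%


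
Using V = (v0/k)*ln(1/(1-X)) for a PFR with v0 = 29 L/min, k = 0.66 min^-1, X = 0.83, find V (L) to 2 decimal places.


V = (v0/k) * ln(1/(1-X))
V = (29/0.66) * ln(1/(1-0.83))
V = 43.939394 * ln(5.882353)
V = 43.939394 * 1.771957
V = 77.86 L


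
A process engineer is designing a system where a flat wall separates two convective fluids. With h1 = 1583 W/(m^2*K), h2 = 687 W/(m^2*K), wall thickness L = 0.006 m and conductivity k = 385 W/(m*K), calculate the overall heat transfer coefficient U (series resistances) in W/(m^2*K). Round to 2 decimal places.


1/U = 1/h1 + L/k + 1/h2
1/U = 1/1583 + 0.006/385 + 1/687
1/U = 0.0006317119 + 1.55844e-05 + 0.0014556041
1/U = 0.0021029004
U = 475.53 W/(m^2*K)


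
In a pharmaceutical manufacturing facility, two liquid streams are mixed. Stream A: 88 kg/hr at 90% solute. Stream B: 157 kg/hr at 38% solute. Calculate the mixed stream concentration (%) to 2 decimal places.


Mass balance on solute: F1*x1 + F2*x2 = F3*x3
F3 = F1 + F2 = 88 + 157 = 245 kg/hr
x3 = (F1*x1 + F2*x2)/F3
x3 = (88*0.9 + 157*0.38) / 245
x3 = 56.68%


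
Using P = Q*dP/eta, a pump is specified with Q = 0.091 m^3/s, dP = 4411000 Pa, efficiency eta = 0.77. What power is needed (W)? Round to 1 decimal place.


P = Q * dP / eta
P = 0.091 * 4411000 / 0.77
P = 401401.0 / 0.77
P = 521300.0 W


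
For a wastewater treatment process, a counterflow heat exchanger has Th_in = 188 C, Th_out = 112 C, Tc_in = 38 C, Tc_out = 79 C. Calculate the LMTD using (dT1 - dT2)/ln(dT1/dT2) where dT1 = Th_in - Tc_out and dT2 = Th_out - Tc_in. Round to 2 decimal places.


dT1 = Th_in - Tc_out = 188 - 79 = 109
dT2 = Th_out - Tc_in = 112 - 38 = 74
LMTD = (dT1 - dT2) / ln(dT1/dT2)
LMTD = (109 - 74) / ln(109/74)
LMTD = 90.37 K


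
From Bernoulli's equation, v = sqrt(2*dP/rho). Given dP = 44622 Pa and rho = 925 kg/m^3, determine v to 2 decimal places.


v = sqrt(2*dP/rho)
v = sqrt(2*44622/925)
v = sqrt(96.48)
v = 9.82 m/s


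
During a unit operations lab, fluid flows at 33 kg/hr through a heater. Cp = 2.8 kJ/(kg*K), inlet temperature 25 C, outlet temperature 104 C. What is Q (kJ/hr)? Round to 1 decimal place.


Q = m_dot * Cp * (T2 - T1)
Q = 33 * 2.8 * (104 - 25)
Q = 33 * 2.8 * 79
Q = 7299.6 kJ/hr


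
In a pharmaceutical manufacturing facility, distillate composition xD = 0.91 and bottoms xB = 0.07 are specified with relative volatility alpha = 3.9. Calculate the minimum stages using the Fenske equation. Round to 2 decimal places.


N_min = ln((xD*(1-xB))/(xB*(1-xD))) / ln(alpha)
Numerator inside ln: 0.8463 / 0.0063 = 134.333333
ln(134.333333) = 4.900324
ln(alpha) = ln(3.9) = 1.360977
N_min = 4.900324 / 1.360977 = 3.60


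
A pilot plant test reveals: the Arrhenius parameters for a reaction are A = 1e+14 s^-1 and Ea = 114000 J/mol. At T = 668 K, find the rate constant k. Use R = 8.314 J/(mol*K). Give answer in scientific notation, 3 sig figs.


k = A * exp(-Ea/(R*T))
k = 1e+14 * exp(-114000 / (8.314 * 668))
k = 1e+14 * exp(-20.526664)
k = 1.22e+05


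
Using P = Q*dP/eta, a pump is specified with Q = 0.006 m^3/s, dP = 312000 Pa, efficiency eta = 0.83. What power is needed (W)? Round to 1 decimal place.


P = Q * dP / eta
P = 0.006 * 312000 / 0.83
P = 1872.0 / 0.83
P = 2255.4 W


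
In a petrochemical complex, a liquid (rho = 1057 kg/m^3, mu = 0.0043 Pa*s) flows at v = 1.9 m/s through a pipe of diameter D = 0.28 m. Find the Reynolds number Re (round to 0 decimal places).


Re = rho * v * D / mu
Re = 1057 * 1.9 * 0.28 / 0.0043
Re = 562.324 / 0.0043
Re = 130773


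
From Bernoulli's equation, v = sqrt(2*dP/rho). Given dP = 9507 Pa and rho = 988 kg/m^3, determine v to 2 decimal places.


v = sqrt(2*dP/rho)
v = sqrt(2*9507/988)
v = sqrt(19.244939)
v = 4.39 m/s


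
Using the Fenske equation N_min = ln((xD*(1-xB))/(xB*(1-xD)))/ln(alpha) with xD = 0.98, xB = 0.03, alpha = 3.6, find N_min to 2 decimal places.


N_min = ln((xD*(1-xB))/(xB*(1-xD))) / ln(alpha)
Numerator inside ln: 0.9506 / 0.0006 = 1584.333333
ln(1584.333333) = 7.367919
ln(alpha) = ln(3.6) = 1.280934
N_min = 7.367919 / 1.280934 = 5.75


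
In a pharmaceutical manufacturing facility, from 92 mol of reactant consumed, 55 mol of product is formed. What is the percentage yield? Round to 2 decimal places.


Yield = (moles product / moles consumed) * 100%
Yield = (55 / 92) * 100
Yield = 0.5978 * 100
Yield = 59.78%


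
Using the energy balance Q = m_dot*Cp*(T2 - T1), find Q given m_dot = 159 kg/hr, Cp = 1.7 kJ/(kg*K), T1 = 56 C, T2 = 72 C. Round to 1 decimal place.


Q = m_dot * Cp * (T2 - T1)
Q = 159 * 1.7 * (72 - 56)
Q = 159 * 1.7 * 16
Q = 4324.8 kJ/hr


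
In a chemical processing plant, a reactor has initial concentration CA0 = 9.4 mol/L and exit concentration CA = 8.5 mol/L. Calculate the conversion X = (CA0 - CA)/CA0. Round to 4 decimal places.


X = (CA0 - CA) / CA0
X = (9.4 - 8.5) / 9.4
X = 0.9 / 9.4
X = 0.0957


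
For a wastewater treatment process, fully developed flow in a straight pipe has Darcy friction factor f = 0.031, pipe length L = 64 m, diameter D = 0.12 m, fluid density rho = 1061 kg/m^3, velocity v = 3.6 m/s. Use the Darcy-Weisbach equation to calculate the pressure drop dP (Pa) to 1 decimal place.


dP = f * (L/D) * (rho*v^2/2)
dP = 0.031 * (64/0.12) * (1061*3.6^2/2)
L/D = 533.33333333
rho*v^2/2 = 1061*12.96/2 = 6875.28
dP = 0.031 * 533.33333333 * 6875.28
dP = 113671.3 Pa


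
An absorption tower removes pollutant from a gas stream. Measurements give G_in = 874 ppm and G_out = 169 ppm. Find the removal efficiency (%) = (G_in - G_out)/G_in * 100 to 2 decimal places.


Efficiency = (G_in - G_out) / G_in * 100%
Efficiency = (874 - 169) / 874 * 100
Efficiency = 705 / 874 * 100
Efficiency = 80.66%


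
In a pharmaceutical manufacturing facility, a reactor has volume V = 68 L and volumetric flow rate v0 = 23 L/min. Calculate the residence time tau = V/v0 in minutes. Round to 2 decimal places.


tau = V / v0
tau = 68 / 23
tau = 2.96 min


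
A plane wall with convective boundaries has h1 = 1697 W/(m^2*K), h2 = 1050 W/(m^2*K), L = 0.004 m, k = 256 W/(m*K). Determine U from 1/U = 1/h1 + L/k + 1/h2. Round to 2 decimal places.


1/U = 1/h1 + L/k + 1/h2
1/U = 1/1697 + 0.004/256 + 1/1050
1/U = 0.0005892752 + 1.5625e-05 + 0.000952381
1/U = 0.0015572812
U = 642.14 W/(m^2*K)


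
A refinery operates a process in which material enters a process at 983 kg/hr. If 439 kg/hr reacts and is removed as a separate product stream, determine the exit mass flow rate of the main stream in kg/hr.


Steady-state mass balance on the main outlet: F_out = F_in - F_removed
F_out = 983 - 439
F_out = 544 kg/hr


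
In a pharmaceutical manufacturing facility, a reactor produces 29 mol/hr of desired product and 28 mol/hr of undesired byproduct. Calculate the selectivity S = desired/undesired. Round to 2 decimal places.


S = desired product rate / undesired product rate
S = 29 / 28
S = 1.04


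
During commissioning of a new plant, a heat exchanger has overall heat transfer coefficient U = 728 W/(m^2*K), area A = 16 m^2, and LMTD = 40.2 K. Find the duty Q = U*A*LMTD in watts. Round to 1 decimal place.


Q = U * A * LMTD
Q = 728 * 16 * 40.2
Q = 468249.6 W


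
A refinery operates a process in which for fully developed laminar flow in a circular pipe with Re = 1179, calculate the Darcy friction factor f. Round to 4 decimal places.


f = 64 / Re
f = 64 / 1179
f = 0.0543


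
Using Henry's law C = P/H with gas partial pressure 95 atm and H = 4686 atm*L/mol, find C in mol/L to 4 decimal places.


C = P / H
C = 95 / 4686
C = 0.0203 mol/L


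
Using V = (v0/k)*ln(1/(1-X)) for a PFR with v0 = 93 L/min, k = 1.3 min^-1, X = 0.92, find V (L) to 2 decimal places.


V = (v0/k) * ln(1/(1-X))
V = (93/1.3) * ln(1/(1-0.92))
V = 71.538462 * ln(12.5)
V = 71.538462 * 2.525729
V = 180.69 L


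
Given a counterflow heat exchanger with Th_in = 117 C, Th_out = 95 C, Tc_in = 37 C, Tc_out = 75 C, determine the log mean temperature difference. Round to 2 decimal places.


dT1 = Th_in - Tc_out = 117 - 75 = 42
dT2 = Th_out - Tc_in = 95 - 37 = 58
LMTD = (dT1 - dT2) / ln(dT1/dT2)
LMTD = (42 - 58) / ln(42/58)
LMTD = 49.57 K


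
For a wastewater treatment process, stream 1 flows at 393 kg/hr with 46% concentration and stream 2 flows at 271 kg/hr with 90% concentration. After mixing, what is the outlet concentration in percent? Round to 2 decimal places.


Mass balance on solute: F1*x1 + F2*x2 = F3*x3
F3 = F1 + F2 = 393 + 271 = 664 kg/hr
x3 = (F1*x1 + F2*x2)/F3
x3 = (393*0.46 + 271*0.9) / 664
x3 = 63.96%


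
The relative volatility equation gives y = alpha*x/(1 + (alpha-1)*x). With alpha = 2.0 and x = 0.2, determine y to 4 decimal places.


y = alpha*x / (1 + (alpha-1)*x)
y = 2.0*0.2 / (1 + (2.0-1)*0.2)
y = 0.4 / (1 + 0.2)
y = 0.4 / 1.2
y = 0.3333


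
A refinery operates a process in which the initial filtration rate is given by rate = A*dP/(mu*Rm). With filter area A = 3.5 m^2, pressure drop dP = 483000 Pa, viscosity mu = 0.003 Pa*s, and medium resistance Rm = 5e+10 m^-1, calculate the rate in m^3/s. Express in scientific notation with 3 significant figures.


rate = A * dP / (mu * Rm)
rate = 3.5 * 483000 / (0.003 * 5e+10)
rate = 1690500.0 / 1.500e+08
rate = 1.13e-02 m^3/s


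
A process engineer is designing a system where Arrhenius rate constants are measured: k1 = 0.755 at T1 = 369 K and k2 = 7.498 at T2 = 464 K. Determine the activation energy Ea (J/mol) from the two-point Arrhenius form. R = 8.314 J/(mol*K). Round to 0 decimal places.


Ea = R * ln(k2/k1) / (1/T1 - 1/T2)
ln(k2/k1) = ln(7.498/0.755) = 2.2956738
1/T1 - 1/T2 = 1/369 - 1/464 = 0.000554854686
Ea = 8.314 * 2.2956738 / 0.000554854686
Ea = 34399 J/mol


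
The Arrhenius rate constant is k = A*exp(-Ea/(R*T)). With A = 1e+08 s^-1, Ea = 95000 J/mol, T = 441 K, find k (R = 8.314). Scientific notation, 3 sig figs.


k = A * exp(-Ea/(R*T))
k = 1e+08 * exp(-95000 / (8.314 * 441))
k = 1e+08 * exp(-25.910452)
k = 5.59e-04


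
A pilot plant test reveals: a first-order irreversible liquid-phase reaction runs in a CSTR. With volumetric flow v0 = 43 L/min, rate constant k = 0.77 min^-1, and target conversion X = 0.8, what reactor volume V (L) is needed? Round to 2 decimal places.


V = v0 * X / (k * (1 - X))
V = 43 * 0.8 / (0.77 * (1 - 0.8))
V = 34.4 / (0.77 * 0.2)
V = 34.4 / 0.154
V = 223.38 L


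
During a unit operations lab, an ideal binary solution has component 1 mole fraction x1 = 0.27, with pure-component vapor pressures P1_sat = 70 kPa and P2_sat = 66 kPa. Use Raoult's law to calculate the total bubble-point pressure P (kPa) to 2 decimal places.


P = x1*P1_sat + x2*P2_sat
x2 = 1 - x1 = 1 - 0.27 = 0.73
P = 0.27*70 + 0.73*66
P = 18.9 + 48.18
P = 67.08 kPa


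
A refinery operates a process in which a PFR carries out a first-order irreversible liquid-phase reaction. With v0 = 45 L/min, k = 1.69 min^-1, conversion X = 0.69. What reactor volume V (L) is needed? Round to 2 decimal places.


V = (v0/k) * ln(1/(1-X))
V = (45/1.69) * ln(1/(1-0.69))
V = 26.627219 * ln(3.225806)
V = 26.627219 * 1.171183
V = 31.19 L


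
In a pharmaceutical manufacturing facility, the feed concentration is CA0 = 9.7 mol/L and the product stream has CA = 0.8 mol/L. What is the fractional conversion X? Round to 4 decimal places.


X = (CA0 - CA) / CA0
X = (9.7 - 0.8) / 9.7
X = 8.9 / 9.7
X = 0.9175


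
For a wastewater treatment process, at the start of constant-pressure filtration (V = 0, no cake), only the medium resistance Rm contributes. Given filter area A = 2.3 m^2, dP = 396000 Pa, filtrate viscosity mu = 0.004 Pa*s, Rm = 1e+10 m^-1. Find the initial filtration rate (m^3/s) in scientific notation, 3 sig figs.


rate = A * dP / (mu * Rm)
rate = 2.3 * 396000 / (0.004 * 1e+10)
rate = 910800.0 / 4.000e+07
rate = 2.28e-02 m^3/s


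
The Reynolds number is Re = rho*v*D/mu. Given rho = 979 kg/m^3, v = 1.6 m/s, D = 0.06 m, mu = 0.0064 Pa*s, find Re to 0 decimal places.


Re = rho * v * D / mu
Re = 979 * 1.6 * 0.06 / 0.0064
Re = 93.984 / 0.0064
Re = 14685


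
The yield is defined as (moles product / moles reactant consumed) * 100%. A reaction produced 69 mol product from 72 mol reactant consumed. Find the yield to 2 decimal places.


Yield = (moles product / moles consumed) * 100%
Yield = (69 / 72) * 100
Yield = 0.9583 * 100
Yield = 95.83%


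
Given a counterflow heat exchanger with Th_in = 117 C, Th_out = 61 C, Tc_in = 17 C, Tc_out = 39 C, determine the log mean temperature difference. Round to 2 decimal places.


dT1 = Th_in - Tc_out = 117 - 39 = 78
dT2 = Th_out - Tc_in = 61 - 17 = 44
LMTD = (dT1 - dT2) / ln(dT1/dT2)
LMTD = (78 - 44) / ln(78/44)
LMTD = 59.39 K


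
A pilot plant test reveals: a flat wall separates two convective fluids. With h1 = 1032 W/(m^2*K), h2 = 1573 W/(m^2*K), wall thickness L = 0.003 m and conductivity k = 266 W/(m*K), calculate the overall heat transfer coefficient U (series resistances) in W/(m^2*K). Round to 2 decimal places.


1/U = 1/h1 + L/k + 1/h2
1/U = 1/1032 + 0.003/266 + 1/1573
1/U = 0.0009689922 + 1.12782e-05 + 0.0006357279
1/U = 0.0016159983
U = 618.81 W/(m^2*K)


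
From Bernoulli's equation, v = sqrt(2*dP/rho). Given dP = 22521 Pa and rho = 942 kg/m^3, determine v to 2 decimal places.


v = sqrt(2*dP/rho)
v = sqrt(2*22521/942)
v = sqrt(47.815287)
v = 6.91 m/s


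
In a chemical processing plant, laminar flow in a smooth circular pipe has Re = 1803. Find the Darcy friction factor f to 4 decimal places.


f = 64 / Re
f = 64 / 1803
f = 0.0355


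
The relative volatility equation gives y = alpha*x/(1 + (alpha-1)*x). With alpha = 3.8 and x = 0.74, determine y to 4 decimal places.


y = alpha*x / (1 + (alpha-1)*x)
y = 3.8*0.74 / (1 + (3.8-1)*0.74)
y = 2.812 / (1 + 2.072)
y = 2.812 / 3.072
y = 0.9154


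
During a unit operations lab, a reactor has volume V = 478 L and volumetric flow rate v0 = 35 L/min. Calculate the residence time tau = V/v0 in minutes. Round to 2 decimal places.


tau = V / v0
tau = 478 / 35
tau = 13.66 min


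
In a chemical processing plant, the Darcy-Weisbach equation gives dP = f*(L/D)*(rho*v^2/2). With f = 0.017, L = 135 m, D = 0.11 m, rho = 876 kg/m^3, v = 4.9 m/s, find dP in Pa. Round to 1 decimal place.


dP = f * (L/D) * (rho*v^2/2)
dP = 0.017 * (135/0.11) * (876*4.9^2/2)
L/D = 1227.27272727
rho*v^2/2 = 876*24.01/2 = 10516.38
dP = 0.017 * 1227.27272727 * 10516.38
dP = 219409.9 Pa


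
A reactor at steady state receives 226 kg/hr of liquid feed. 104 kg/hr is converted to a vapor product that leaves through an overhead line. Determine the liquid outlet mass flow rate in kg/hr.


Steady-state mass balance on the main outlet: F_out = F_in - F_removed
F_out = 226 - 104
F_out = 122 kg/hr


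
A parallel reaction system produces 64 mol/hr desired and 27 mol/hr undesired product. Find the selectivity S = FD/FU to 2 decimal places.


S = desired product rate / undesired product rate
S = 64 / 27
S = 2.37


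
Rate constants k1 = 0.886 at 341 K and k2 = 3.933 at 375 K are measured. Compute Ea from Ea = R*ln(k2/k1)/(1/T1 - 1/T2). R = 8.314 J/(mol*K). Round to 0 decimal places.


Ea = R * ln(k2/k1) / (1/T1 - 1/T2)
ln(k2/k1) = ln(3.933/0.886) = 1.4904408
1/T1 - 1/T2 = 1/341 - 1/375 = 0.000265884653
Ea = 8.314 * 1.4904408 / 0.000265884653
Ea = 46605 J/mol


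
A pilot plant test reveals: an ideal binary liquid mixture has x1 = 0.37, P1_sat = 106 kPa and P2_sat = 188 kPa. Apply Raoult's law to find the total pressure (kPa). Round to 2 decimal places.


P = x1*P1_sat + x2*P2_sat
x2 = 1 - x1 = 1 - 0.37 = 0.63
P = 0.37*106 + 0.63*188
P = 39.22 + 118.44
P = 157.66 kPa


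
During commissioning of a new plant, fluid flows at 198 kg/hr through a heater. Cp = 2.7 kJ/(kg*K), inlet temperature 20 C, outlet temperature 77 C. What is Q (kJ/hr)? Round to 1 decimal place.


Q = m_dot * Cp * (T2 - T1)
Q = 198 * 2.7 * (77 - 20)
Q = 198 * 2.7 * 57
Q = 30472.2 kJ/hr


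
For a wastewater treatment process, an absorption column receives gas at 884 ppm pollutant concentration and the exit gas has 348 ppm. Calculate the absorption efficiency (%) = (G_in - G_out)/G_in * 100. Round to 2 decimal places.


Efficiency = (G_in - G_out) / G_in * 100%
Efficiency = (884 - 348) / 884 * 100
Efficiency = 536 / 884 * 100
Efficiency = 60.63%


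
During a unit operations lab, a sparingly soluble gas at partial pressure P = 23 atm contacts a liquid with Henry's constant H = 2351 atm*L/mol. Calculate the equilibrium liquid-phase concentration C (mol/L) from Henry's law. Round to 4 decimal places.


C = P / H
C = 23 / 2351
C = 0.0098 mol/L


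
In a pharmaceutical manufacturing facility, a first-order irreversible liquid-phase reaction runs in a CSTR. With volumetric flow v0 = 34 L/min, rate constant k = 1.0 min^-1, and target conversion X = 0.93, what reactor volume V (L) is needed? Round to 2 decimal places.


V = v0 * X / (k * (1 - X))
V = 34 * 0.93 / (1.0 * (1 - 0.93))
V = 31.62 / (1.0 * 0.07)
V = 31.62 / 0.07
V = 451.71 L


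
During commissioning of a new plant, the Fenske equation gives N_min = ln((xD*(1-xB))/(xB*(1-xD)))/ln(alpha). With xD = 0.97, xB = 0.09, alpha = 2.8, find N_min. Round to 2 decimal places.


N_min = ln((xD*(1-xB))/(xB*(1-xD))) / ln(alpha)
Numerator inside ln: 0.8827 / 0.0027 = 326.925926
ln(326.925926) = 5.789734
ln(alpha) = ln(2.8) = 1.029619
N_min = 5.789734 / 1.029619 = 5.62


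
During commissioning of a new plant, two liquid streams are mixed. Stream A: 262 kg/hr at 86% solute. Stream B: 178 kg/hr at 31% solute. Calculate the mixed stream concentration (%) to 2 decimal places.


Mass balance on solute: F1*x1 + F2*x2 = F3*x3
F3 = F1 + F2 = 262 + 178 = 440 kg/hr
x3 = (F1*x1 + F2*x2)/F3
x3 = (262*0.86 + 178*0.31) / 440
x3 = 63.75%


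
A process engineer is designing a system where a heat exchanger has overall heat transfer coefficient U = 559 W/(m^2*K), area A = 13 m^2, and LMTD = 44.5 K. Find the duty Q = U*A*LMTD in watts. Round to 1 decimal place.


Q = U * A * LMTD
Q = 559 * 13 * 44.5
Q = 323381.5 W


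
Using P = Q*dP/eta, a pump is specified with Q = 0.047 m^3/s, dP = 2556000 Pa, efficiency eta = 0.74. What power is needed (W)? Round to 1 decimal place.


P = Q * dP / eta
P = 0.047 * 2556000 / 0.74
P = 120132.0 / 0.74
P = 162340.5 W


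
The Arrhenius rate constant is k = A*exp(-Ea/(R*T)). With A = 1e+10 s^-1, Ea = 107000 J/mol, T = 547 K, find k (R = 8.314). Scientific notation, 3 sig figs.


k = A * exp(-Ea/(R*T))
k = 1e+10 * exp(-107000 / (8.314 * 547))
k = 1e+10 * exp(-23.528077)
k = 6.05e-01


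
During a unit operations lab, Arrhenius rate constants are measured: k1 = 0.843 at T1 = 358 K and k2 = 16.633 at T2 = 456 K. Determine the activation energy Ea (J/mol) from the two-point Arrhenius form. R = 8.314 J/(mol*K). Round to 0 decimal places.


Ea = R * ln(k2/k1) / (1/T1 - 1/T2)
ln(k2/k1) = ln(16.633/0.843) = 2.982177
1/T1 - 1/T2 = 1/358 - 1/456 = 0.000600313633
Ea = 8.314 * 2.982177 / 0.000600313633
Ea = 41301 J/mol


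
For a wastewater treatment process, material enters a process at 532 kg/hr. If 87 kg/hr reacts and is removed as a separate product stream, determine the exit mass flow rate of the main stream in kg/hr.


Steady-state mass balance on the main outlet: F_out = F_in - F_removed
F_out = 532 - 87
F_out = 445 kg/hr


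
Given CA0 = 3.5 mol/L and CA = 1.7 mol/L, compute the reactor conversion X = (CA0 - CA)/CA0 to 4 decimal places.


X = (CA0 - CA) / CA0
X = (3.5 - 1.7) / 3.5
X = 1.8 / 3.5
X = 0.5143


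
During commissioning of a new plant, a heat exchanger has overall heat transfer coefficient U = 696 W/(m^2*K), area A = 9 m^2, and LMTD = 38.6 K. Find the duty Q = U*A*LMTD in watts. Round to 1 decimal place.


Q = U * A * LMTD
Q = 696 * 9 * 38.6
Q = 241790.4 W


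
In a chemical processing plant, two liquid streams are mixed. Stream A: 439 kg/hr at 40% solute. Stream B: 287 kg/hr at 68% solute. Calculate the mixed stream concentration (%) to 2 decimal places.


Mass balance on solute: F1*x1 + F2*x2 = F3*x3
F3 = F1 + F2 = 439 + 287 = 726 kg/hr
x3 = (F1*x1 + F2*x2)/F3
x3 = (439*0.4 + 287*0.68) / 726
x3 = 51.07%


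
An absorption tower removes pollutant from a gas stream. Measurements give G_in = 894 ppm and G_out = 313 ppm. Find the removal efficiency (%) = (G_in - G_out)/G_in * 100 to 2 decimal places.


Efficiency = (G_in - G_out) / G_in * 100%
Efficiency = (894 - 313) / 894 * 100
Efficiency = 581 / 894 * 100
Efficiency = 64.99%


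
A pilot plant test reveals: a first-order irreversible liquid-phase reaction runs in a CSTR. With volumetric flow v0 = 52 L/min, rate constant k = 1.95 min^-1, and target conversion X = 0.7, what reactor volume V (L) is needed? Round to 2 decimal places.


V = v0 * X / (k * (1 - X))
V = 52 * 0.7 / (1.95 * (1 - 0.7))
V = 36.4 / (1.95 * 0.3)
V = 36.4 / 0.585
V = 62.22 L


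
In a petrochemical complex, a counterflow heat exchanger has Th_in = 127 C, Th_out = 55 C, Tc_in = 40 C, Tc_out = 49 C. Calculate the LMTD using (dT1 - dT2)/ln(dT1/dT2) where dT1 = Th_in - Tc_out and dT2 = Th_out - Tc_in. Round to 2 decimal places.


dT1 = Th_in - Tc_out = 127 - 49 = 78
dT2 = Th_out - Tc_in = 55 - 40 = 15
LMTD = (dT1 - dT2) / ln(dT1/dT2)
LMTD = (78 - 15) / ln(78/15)
LMTD = 38.21 K


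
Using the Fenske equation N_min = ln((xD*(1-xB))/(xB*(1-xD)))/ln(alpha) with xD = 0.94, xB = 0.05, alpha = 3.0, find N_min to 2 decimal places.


N_min = ln((xD*(1-xB))/(xB*(1-xD))) / ln(alpha)
Numerator inside ln: 0.893 / 0.003 = 297.666667
ln(297.666667) = 5.695974
ln(alpha) = ln(3.0) = 1.098612
N_min = 5.695974 / 1.098612 = 5.18


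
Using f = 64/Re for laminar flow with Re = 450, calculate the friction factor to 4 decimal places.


f = 64 / Re
f = 64 / 450
f = 0.1422
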